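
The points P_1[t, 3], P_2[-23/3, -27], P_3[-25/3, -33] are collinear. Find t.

The three points are collinear iff det[P_1P_2; P_1P_3] = 0.
This determinant is linear in t: (6)t + (26) = 0, so t = -13/3.

-13/3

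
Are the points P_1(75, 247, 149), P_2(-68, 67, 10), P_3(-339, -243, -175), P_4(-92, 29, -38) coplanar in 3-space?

No

The four points are coplanar iff the 3×3 determinant with rows P_1P_2, P_1P_3, P_1P_4 is zero.
Rows: (-143, -180, -139), (-414, -490, -324), (-167, -218, -187).
Expanding along the first row: (-143)(20998) − (-180)(23310) + (-139)(8422) = 22428.
Nonzero ⇒ not coplanar.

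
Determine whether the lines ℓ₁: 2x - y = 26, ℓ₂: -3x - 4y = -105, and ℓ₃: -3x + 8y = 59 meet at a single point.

The three lines meet at one point iff the augmented coefficient matrix [aᵢ bᵢ cᵢ] has rank < 3, i.e. its determinant vanishes.
Here the determinant is -220.
Nonzero, so no common point exists.

No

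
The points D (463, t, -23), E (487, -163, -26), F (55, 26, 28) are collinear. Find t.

-305/2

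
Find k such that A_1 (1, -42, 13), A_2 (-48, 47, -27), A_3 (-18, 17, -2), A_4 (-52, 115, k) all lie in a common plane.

-29

The points are coplanar iff A_1A_2 · (A_1A_3 × A_1A_4) = 0.
Expanding, this is linear in k: (-1200)k + (-34800) = 0.
So k = -29.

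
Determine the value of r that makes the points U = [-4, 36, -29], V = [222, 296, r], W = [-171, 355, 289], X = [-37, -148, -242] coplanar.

Normal to plane UWX: n = (-9435, -46065, 41255); plane equation n·P = -2816995.
Requiring n·V = -2816995: (41255)r + (-15729810) = -2816995.
So r = 313.

313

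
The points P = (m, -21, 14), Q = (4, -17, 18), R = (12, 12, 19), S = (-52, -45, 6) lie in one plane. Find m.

Coplanarity ⇔ det[PQ; PR; PS] = 0.
Expanding, this is linear in m: (320)m + (4480) = 0.
So m = -14.

-14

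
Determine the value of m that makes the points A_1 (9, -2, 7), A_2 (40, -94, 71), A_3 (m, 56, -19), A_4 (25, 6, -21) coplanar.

-45/2

Normal to plane A_1A_2A_4: n = (2064, 1892, 1720); plane equation n·P = 26832.
Requiring n·A_3 = 26832: (2064)m + (73272) = 26832.
So m = -45/2.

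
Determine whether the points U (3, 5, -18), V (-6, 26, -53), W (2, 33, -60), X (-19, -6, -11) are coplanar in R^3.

The four points are coplanar iff the 3×3 determinant with rows UV, UW, UX is zero.
Rows: (-9, 21, -35), (-1, 28, -42), (-22, -11, 7).
Expanding along the first row: (-9)(-266) − (21)(-931) + (-35)(627) = 0.
Zero determinant ⇒ coplanar.

Yes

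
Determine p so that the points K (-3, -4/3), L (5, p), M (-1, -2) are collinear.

-4

Collinearity: (L − K) must be parallel to (M − K) = (2, -2/3).
Cross-multiplying the components: (p − (-4/3))·(2) = (8)·(-2/3).
Solving gives p = -4.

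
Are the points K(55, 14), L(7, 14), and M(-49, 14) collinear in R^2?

KL = (-48, 0), KM = (-104, 0).
Twice the signed area of △KLM is (-48)(0) − (0)(-104) = 0.
The triangle is degenerate (zero area), so the points are collinear.

Yes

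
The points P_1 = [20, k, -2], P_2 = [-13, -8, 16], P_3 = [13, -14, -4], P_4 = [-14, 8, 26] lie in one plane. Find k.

-3

Coplanarity ⇔ det[P_1P_2; P_1P_3; P_1P_4] = 0.
Expanding, this is linear in k: (240)k + (720) = 0.
So k = -3.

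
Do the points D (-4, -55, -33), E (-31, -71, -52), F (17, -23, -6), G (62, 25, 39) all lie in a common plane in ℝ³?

With D as base: DE = (-27, -16, -19), DF = (21, 32, 27), DG = (66, 80, 72).
DF × DG = (144, 270, -432).
DE · (DF × DG) = 0.
The scalar triple product vanishes, so the four points are coplanar.

Yes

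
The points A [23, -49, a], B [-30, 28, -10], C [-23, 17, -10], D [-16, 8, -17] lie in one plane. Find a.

-32

Coplanarity ⇔ det[AB; AC; AD] = 0.
Expanding, this is linear in a: (-14)a + (-448) = 0.
So a = -32.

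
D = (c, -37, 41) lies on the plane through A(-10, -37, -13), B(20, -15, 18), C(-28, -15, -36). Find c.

38

Coplanarity requires AB · (AC × AD) = 0.
AB = (30, 22, 31), AC = (-18, 22, -23); the triple product is linear in c with coefficient -1188 and constant term 45144.
Setting it to zero: c = 38.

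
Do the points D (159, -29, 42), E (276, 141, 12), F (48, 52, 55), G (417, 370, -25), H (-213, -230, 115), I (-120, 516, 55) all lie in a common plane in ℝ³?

The plane through D, E, F has normal n = DE × DF = (4640, 1809, 28347) and equation n·P = 1875873.
Checking the remaining points: n·G = 1895535, n·H = 1855515, n·I = 1935729.
Since n·G = 1895535 ≠ 1875873, G is off the plane and the points are not all coplanar.

No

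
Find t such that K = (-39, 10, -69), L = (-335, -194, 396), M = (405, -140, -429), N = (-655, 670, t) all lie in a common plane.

96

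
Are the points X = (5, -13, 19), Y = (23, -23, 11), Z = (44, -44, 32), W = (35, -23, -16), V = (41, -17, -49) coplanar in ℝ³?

Yes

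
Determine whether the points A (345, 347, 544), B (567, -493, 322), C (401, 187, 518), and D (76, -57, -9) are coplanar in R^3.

With A as base: AB = (222, -840, -222), AC = (56, -160, -26), AD = (-269, -404, -553).
AC × AD = (77976, 37962, -65664).
AB · (AC × AD) = 0.
The scalar triple product vanishes, so the four points are coplanar.

Yes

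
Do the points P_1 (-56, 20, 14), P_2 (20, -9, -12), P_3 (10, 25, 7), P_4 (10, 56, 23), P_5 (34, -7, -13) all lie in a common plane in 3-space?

The plane through P_1, P_2, P_3 has normal n = P_1P_2 × P_1P_3 = (333, -1184, 2294) and equation n·P = -10212.
Checking the remaining points: n·P_4 = -10212, n·P_5 = -10212.
All equal -10212, so all 5 points lie in one plane.

Yes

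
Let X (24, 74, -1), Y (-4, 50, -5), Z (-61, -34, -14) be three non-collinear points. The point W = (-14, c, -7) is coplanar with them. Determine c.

The plane through X, Y, Z has equation −120x − 24y + 984z = -5640.
Substituting W: (-24)c + (-5208) = -5640, so c = 18.

18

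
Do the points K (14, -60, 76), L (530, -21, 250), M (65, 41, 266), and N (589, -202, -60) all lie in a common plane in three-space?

The four points are coplanar iff the 3×3 determinant with rows KL, KM, KN is zero.
Rows: (516, 39, 174), (51, 101, 190), (575, -142, -136).
Expanding along the first row: (516)(13244) − (39)(-116186) + (174)(-65317) = 0.
Zero determinant ⇒ coplanar.

Yes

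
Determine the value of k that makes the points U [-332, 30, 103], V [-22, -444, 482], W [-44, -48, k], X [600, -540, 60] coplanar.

-46

The points are coplanar iff UV · (UW × UX) = 0.
Expanding, this is linear in k: (-265068)k + (-12193128) = 0.
So k = -46.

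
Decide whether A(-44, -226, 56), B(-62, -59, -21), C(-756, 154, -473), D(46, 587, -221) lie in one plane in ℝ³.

With A as base: AB = (-18, 167, -77), AC = (-712, 380, -529), AD = (90, 813, -277).
AC × AD = (324817, -244834, -613056).
AB · (AC × AD) = 471328.
Since 471328 ≠ 0, the four points are not coplanar.

No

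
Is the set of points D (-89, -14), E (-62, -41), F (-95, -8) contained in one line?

Yes

DE = (27, -27), DF = (-6, 6).
Checking proportionality: DF = -2/9·DE, so the vectors are parallel and the points are collinear.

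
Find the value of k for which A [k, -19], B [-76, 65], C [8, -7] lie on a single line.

Collinearity: (A − B) must be parallel to (C − B) = (84, -72).
Cross-multiplying the components: (k − (-76))·(-72) = (-84)·(84).
Solving gives k = 22.

22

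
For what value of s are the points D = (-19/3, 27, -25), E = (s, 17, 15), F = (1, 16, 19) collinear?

1/3

Direction DF = (22/3, -11, 44). From the y-coordinate of E, the parameter along the line is τ = (17 − 27)/(-11) = 10/11.
Then s = (-19/3) + 10/11·(22/3) = 1/3.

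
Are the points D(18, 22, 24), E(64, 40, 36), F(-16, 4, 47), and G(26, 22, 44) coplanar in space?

With D as base: DE = (46, 18, 12), DF = (-34, -18, 23), DG = (8, 0, 20).
DF × DG = (-360, 864, 144).
DE · (DF × DG) = 720.
Since 720 ≠ 0, the four points are not coplanar.

No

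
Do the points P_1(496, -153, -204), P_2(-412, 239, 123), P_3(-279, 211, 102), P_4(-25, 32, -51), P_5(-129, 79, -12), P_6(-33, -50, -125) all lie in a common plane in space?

The plane through P_1, P_2, P_3 has normal n = P_1P_2 × P_1P_3 = (924, 24423, -26712) and equation n·P = 2170833.
Checking the remaining points: n·P_4 = 2120748, n·P_5 = 2130765, n·P_6 = 2087358.
Since n·P_4 = 2120748 ≠ 2170833, P_4 is off the plane and the points are not all coplanar.

No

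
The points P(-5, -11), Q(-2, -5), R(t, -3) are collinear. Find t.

-1

Collinearity: (R − P) must be parallel to (Q − P) = (3, 6).
Cross-multiplying the components: (t − (-5))·(6) = (8)·(3).
Solving gives t = -1.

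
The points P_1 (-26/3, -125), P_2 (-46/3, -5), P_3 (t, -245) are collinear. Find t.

The three points are collinear iff det[P_1P_2; P_1P_3] = 0.
This determinant is linear in t: (-120)t + (-240) = 0, so t = -2.

-2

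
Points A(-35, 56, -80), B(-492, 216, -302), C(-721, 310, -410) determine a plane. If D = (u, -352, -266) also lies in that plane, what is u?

-194

Coplanarity requires AB · (AC × AD) = 0.
AB = (-457, 160, -222), AC = (-686, 254, -330); the triple product is linear in u with coefficient 3588 and constant term 696072.
Setting it to zero: u = -194.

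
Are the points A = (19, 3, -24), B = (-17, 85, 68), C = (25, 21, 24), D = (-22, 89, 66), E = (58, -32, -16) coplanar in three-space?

The plane through A, B, C has normal n = AB × AC = (2280, 2280, -1140) and equation n·P = 77520.
Checking the remaining points: n·D = 77520, n·E = 77520.
All equal 77520, so all 5 points lie in one plane.

Yes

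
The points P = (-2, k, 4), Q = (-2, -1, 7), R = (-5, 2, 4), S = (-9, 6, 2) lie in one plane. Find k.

-1

Coplanarity ⇔ det[PQ; PR; PS] = 0.
Expanding, this is linear in k: (-6)k + (-6) = 0.
So k = -1.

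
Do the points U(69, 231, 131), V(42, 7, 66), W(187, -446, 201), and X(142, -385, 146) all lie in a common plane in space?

No

A normal to the plane through U, V, W is n = UV × UW = (-59685, -5780, 44711).
The plane has equation n·P = 403696. For X: n·X = 277836.
277836 ≠ 403696, so X is off the plane.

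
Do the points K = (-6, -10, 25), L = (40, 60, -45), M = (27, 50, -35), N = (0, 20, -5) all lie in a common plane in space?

Yes

A normal to the plane through K, L, M is n = KL × KM = (0, 450, 450).
The plane has equation n·P = 6750. For N: n·N = 6750.
Equal, so N lies in the plane and all four are coplanar.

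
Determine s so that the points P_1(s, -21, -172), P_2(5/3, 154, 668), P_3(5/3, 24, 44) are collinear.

5/3

Collinearity requires P_1P_2 × P_1P_3 = 0; each component is linear in s.
The y-component gives (-624)s + (1040) = 0, so s = 5/3.
The remaining components then also vanish.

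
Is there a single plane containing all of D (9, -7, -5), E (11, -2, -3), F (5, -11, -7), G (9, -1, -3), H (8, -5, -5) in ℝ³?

No

The plane through D, E, F has normal n = DE × DF = (-2, -4, 12) and equation n·P = -50.
Checking the remaining points: n·G = -50, n·H = -56.
Since n·H = -56 ≠ -50, H is off the plane and the points are not all coplanar.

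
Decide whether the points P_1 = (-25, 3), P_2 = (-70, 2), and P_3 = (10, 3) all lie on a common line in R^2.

P_1P_2 = (-45, -1), P_1P_3 = (35, 0).
If collinear, P_1P_3 would be a scalar multiple of P_1P_2. But (-45)·(0) ≠ (-1)·(35) (difference 35), so they are not parallel; the points are not collinear.

No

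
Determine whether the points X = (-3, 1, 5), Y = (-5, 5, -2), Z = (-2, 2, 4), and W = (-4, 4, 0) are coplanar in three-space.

Yes

With X as base: XY = (-2, 4, -7), XZ = (1, 1, -1), XW = (-1, 3, -5).
XZ × XW = (-2, 6, 4).
XY · (XZ × XW) = 0.
The scalar triple product vanishes, so the four points are coplanar.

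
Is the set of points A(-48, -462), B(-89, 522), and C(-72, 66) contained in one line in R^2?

AB = (-41, 984), AC = (-24, 528).
Twice the signed area of △ABC is (-41)(528) − (984)(-24) = 1968.
The area is nonzero, so the three points are not collinear.

No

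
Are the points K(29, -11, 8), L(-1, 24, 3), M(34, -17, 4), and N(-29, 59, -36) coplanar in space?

A normal to the plane through K, L, M is n = KL × KM = (-170, -145, 5).
The plane has equation n·P = -3295. For N: n·N = -3805.
-3805 ≠ -3295, so N is off the plane.

No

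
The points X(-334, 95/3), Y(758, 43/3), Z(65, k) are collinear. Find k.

The three points are collinear iff det[XY; XZ] = 0.
This determinant is linear in k: (1092)k + (-27664) = 0, so k = 76/3.

76/3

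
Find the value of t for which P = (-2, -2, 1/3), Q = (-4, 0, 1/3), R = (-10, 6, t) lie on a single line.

Direction PQ = (-2, 2, 0). From the x-coordinate of R, the parameter along the line is τ = (-10 − (-2))/(-2) = 4.
Then t = 1/3 + 4·(0) = 1/3.

1/3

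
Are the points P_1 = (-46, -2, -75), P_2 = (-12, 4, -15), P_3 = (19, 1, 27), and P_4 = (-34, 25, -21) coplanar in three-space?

With P_1 as base: P_1P_2 = (34, 6, 60), P_1P_3 = (65, 3, 102), P_1P_4 = (12, 27, 54).
P_1P_3 × P_1P_4 = (-2592, -2286, 1719).
P_1P_2 · (P_1P_3 × P_1P_4) = 1296.
Since 1296 ≠ 0, the four points are not coplanar.

No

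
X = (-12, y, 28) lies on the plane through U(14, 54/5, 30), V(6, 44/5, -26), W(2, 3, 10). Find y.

A normal to the plane is n = UV × UW = (-1984/5, 512, 192/5).
X lies in the plane iff n · UX = 0.
This gives (512)y + (23552/5) = 0, so y = -46/5.

-46/5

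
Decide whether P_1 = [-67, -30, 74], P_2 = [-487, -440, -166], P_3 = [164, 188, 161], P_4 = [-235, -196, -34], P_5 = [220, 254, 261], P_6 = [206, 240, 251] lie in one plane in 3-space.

The plane through P_1, P_2, P_3 has normal n = P_1P_2 × P_1P_3 = (16650, -18900, 3150) and equation n·P = -315450.
Checking the remaining points: n·P_4 = -315450, n·P_5 = -315450, n·P_6 = -315450.
All equal -315450, so all 6 points lie in one plane.

Yes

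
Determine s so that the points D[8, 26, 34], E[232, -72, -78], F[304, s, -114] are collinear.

-207/2

Collinearity requires DE × DF = 0; each component is linear in s.
The x-component gives (112)s + (11592) = 0, so s = -207/2.
The remaining components then also vanish.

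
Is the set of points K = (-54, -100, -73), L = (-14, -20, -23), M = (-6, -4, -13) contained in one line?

Yes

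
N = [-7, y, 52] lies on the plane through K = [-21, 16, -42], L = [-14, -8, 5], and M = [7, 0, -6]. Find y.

-32

A normal to the plane is n = KL × KM = (-112, 1064, 560).
N lies in the plane iff n · KN = 0.
This gives (1064)y + (34048) = 0, so y = -32.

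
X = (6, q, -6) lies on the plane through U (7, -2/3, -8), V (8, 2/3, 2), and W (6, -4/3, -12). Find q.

-2/3

A normal to the plane is n = UV × UW = (4/3, -6, 2/3).
X lies in the plane iff n · UX = 0.
This gives (-6)q + (-4) = 0, so q = -2/3.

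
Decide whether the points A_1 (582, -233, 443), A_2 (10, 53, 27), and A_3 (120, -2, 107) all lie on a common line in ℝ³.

Yes

A_1A_2 = (-572, 286, -416), A_1A_3 = (-462, 231, -336).
Each component of A_1A_3 is 21/26 times the corresponding component of A_1A_2, so A_1A_3 = 21/26·A_1A_2 and the points are collinear.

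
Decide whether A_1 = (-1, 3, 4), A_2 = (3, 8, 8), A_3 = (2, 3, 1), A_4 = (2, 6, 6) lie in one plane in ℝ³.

With A_1 as base: A_1A_2 = (4, 5, 4), A_1A_3 = (3, 0, -3), A_1A_4 = (3, 3, 2).
A_1A_3 × A_1A_4 = (9, -15, 9).
A_1A_2 · (A_1A_3 × A_1A_4) = -3.
Since -3 ≠ 0, the four points are not coplanar.

No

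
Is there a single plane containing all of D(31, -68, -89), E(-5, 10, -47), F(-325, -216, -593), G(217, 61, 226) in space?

Yes

With D as base: DE = (-36, 78, 42), DF = (-356, -148, -504), DG = (186, 129, 315).
DF × DG = (18396, 18396, -18396).
DE · (DF × DG) = 0.
The scalar triple product vanishes, so the four points are coplanar.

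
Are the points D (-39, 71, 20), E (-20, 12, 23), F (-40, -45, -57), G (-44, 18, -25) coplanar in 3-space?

Yes

The four points are coplanar iff the 3×3 determinant with rows DE, DF, DG is zero.
Rows: (19, -59, 3), (-1, -116, -77), (-5, -53, -45).
Expanding along the first row: (19)(1139) − (-59)(-340) + (3)(-527) = 0.
Zero determinant ⇒ coplanar.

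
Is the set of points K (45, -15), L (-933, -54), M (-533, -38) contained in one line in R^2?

KL = (-978, -39), KM = (-578, -23).
det[KL; KM] = (-978)(-23) − (-39)(-578) = -48.
The determinant is nonzero, so they are not collinear.

No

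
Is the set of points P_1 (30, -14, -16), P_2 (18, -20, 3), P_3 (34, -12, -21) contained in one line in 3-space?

P_1P_2 = (-12, -6, 19), P_1P_3 = (4, 2, -5).
Comparing components 2 and 3: (-6)(-5) − (19)(2) = -8 ≠ 0, so P_1P_2 and P_1P_3 are not parallel and the points are not collinear.

No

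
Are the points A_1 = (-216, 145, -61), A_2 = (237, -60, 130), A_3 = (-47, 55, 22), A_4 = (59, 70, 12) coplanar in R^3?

With A_1 as base: A_1A_2 = (453, -205, 191), A_1A_3 = (169, -90, 83), A_1A_4 = (275, -75, 73).
A_1A_3 × A_1A_4 = (-345, 10488, 12075).
A_1A_2 · (A_1A_3 × A_1A_4) = 0.
The scalar triple product vanishes, so the four points are coplanar.

Yes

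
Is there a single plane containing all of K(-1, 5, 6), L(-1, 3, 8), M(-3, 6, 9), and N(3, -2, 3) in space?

No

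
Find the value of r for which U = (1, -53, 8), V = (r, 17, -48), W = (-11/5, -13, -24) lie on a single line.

Direction UW = (-16/5, 40, -32). From the y-coordinate of V, the parameter along the line is τ = (17 − (-53))/40 = 7/4.
Then r = 1 + 7/4·(-16/5) = -23/5.

-23/5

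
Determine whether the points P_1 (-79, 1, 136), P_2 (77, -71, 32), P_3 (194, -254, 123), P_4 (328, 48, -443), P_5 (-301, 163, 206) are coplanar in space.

Yes

The plane through P_1, P_2, P_3 has normal n = P_1P_2 × P_1P_3 = (-25584, -26364, -20124) and equation n·P = -742092.
Checking the remaining points: n·P_4 = -742092, n·P_5 = -742092.
All equal -742092, so all 5 points lie in one plane.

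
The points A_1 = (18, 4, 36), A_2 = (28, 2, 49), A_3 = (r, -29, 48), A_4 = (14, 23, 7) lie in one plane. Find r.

Coplanarity ⇔ det[A_1A_2; A_1A_3; A_1A_4] = 0.
Expanding, this is linear in r: (189)r + (2268) = 0.
So r = -12.

-12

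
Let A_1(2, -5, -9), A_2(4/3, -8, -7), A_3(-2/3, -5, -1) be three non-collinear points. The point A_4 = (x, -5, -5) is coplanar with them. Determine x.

A normal to the plane is n = A_1A_2 × A_1A_3 = (-24, 0, -8).
A_4 lies in the plane iff n · A_1A_4 = 0.
This gives (-24)x + (16) = 0, so x = 2/3.

2/3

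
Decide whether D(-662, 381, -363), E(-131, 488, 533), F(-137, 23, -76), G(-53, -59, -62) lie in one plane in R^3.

Yes

A normal to the plane through D, E, F is n = DE × DF = (351477, 318003, -246273).
The plane has equation n·P = -22121532. For G: n·G = -22121532.
Equal, so G lies in the plane and all four are coplanar.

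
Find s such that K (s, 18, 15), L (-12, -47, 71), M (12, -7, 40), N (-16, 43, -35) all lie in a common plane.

The points are coplanar iff KL · (KM × KN) = 0.
Expanding, this is linear in s: (1450)s + (-26100) = 0.
So s = 18.

18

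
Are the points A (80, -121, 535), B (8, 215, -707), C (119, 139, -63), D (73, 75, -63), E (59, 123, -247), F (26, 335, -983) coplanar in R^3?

The plane through A, B, C has normal n = AB × AC = (121992, -91494, -31824) and equation n·P = 3804294.
Checking the remaining points: n·D = 4048278, n·E = 3804294, n·F = 3804294.
Since n·D = 4048278 ≠ 3804294, D is off the plane and the points are not all coplanar.

No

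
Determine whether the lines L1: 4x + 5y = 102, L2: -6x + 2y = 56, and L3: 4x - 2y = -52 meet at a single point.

Intersecting L1 and L2: solving the 2×2 system gives (x, y) = (-2, 22).
Substitute into L3: (4)(-2) + (-2)(22) = -52.
This equals -52, so (-2, 22) lies on all three lines and they are concurrent.

Yes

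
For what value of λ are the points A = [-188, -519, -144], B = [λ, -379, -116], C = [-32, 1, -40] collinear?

-146

Direction AC = (156, 520, 104). From the y-coordinate of B, the parameter along the line is τ = (-379 − (-519))/520 = 7/26.
Then λ = (-188) + 7/26·(156) = -146.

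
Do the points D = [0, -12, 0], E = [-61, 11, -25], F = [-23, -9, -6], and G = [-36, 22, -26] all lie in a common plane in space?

With D as base: DE = (-61, 23, -25), DF = (-23, 3, -6), DG = (-36, 34, -26).
DF × DG = (126, -382, -674).
DE · (DF × DG) = 378.
Since 378 ≠ 0, the four points are not coplanar.

No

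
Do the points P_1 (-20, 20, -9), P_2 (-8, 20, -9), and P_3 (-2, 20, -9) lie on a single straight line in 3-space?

P_1P_2 = (12, 0, 0), P_1P_3 = (18, 0, 0).
Each component of P_1P_3 is 3/2 times the corresponding component of P_1P_2, so P_1P_3 = 3/2·P_1P_2 and the points are collinear.

Yes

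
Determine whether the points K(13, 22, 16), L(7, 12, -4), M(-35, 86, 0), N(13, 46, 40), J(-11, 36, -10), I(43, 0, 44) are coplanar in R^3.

Yes

The plane through K, L, M has normal n = KL × KM = (1440, 864, -864) and equation n·P = 23904.
Checking the remaining points: n·N = 23904, n·J = 23904, n·I = 23904.
All equal 23904, so all 6 points lie in one plane.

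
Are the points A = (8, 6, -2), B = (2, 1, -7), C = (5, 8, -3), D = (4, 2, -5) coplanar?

No

The four points are coplanar iff the 3×3 determinant with rows AB, AC, AD is zero.
Rows: (-6, -5, -5), (-3, 2, -1), (-4, -4, -3).
Expanding along the first row: (-6)(-10) − (-5)(5) + (-5)(20) = -15.
Nonzero ⇒ not coplanar.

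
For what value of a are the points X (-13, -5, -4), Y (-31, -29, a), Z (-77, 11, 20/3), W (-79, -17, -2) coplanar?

Normal to plane XZW: n = (160, -576, 1824); plane equation n·P = -6496.
Requiring n·Y = -6496: (1824)a + (11744) = -6496.
So a = -10.

-10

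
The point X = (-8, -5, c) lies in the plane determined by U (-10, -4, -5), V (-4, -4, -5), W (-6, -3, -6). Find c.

Coplanarity requires UV · (UW × UX) = 0.
UV = (6, 0, 0), UW = (4, 1, -1); the triple product is linear in c with coefficient 6 and constant term 24.
Setting it to zero: c = -4.

-4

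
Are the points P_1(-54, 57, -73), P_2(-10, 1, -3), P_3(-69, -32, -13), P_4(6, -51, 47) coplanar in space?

Yes

The four points are coplanar iff the 3×3 determinant with rows P_1P_2, P_1P_3, P_1P_4 is zero.
Rows: (44, -56, 70), (-15, -89, 60), (60, -108, 120).
Expanding along the first row: (44)(-4200) − (-56)(-5400) + (70)(6960) = 0.
Zero determinant ⇒ coplanar.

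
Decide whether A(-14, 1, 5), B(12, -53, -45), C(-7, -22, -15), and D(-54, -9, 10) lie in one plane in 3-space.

Yes

With A as base: AB = (26, -54, -50), AC = (7, -23, -20), AD = (-40, -10, 5).
AC × AD = (-315, 765, -990).
AB · (AC × AD) = 0.
The scalar triple product vanishes, so the four points are coplanar.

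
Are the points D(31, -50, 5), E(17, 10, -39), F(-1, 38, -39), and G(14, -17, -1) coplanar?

No

The four points are coplanar iff the 3×3 determinant with rows DE, DF, DG is zero.
Rows: (-14, 60, -44), (-32, 88, -44), (-17, 33, -6).
Expanding along the first row: (-14)(924) − (60)(-556) + (-44)(440) = 1064.
Nonzero ⇒ not coplanar.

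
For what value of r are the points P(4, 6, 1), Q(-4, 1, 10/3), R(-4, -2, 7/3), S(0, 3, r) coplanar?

Normal to plane PQR: n = (12, -8, 24); plane equation n·X = 24.
Requiring n·S = 24: (24)r + (-24) = 24.
So r = 2.

2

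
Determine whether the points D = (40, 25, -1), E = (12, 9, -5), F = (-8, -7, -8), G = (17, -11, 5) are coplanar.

No

A normal to the plane through D, E, F is n = DE × DF = (-16, -4, 128).
The plane has equation n·P = -868. For G: n·G = 412.
412 ≠ -868, so G is off the plane.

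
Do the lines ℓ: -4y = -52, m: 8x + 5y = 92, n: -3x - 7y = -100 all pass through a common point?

No

Intersecting ℓ and m: solving the 2×2 system gives (x, y) = (27/8, 13).
Substitute into n: (-3)(27/8) + (-7)(13) = -809/8.
But n requires -100 ≠ -809/8, so the three lines have no common point.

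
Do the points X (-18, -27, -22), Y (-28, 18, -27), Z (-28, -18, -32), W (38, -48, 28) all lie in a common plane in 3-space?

With X as base: XY = (-10, 45, -5), XZ = (-10, 9, -10), XW = (56, -21, 50).
XZ × XW = (240, -60, -294).
XY · (XZ × XW) = -3630.
Since -3630 ≠ 0, the four points are not coplanar.

No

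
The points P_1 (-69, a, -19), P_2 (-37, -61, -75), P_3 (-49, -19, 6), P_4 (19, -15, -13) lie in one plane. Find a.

-37

The points are coplanar iff P_1P_2 · (P_1P_3 × P_1P_4) = 0.
Expanding, this is linear in a: (-5280)a + (-195360) = 0.
So a = -37.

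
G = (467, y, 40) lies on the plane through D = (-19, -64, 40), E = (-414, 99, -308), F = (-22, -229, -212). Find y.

A normal to the plane is n = DE × DF = (-98496, -98496, 65664).
G lies in the plane iff n · DG = 0.
This gives (-98496)y + (-54172800) = 0, so y = -550.

-550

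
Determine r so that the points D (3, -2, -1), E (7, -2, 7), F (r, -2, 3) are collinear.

Collinearity requires DE × DF = 0; each component is linear in r.
The y-component gives (8)r + (-40) = 0, so r = 5.
The remaining components then also vanish.

5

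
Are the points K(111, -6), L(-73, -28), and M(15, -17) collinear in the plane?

No

KL = (-184, -22), KM = (-96, -11).
Twice the signed area of △KLM is (-184)(-11) − (-22)(-96) = -88.
The area is nonzero, so the three points are not collinear.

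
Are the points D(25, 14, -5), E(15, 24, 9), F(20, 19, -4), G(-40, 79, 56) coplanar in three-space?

Yes

The four points are coplanar iff the 3×3 determinant with rows DE, DF, DG is zero.
Rows: (-10, 10, 14), (-5, 5, 1), (-65, 65, 61).
Expanding along the first row: (-10)(240) − (10)(-240) + (14)(0) = 0.
Zero determinant ⇒ coplanar.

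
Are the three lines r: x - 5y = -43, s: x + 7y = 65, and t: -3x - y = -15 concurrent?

Yes

The three lines meet at one point iff the augmented coefficient matrix [aᵢ bᵢ cᵢ] has rank < 3, i.e. its determinant vanishes.
Here the determinant is 0.
It vanishes, so the lines are concurrent at (2, 9).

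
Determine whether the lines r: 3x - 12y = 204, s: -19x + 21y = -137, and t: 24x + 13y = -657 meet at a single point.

Yes

Lines aᵢx + bᵢy = cᵢ with pairwise distinct directions are concurrent exactly when det[aᵢ bᵢ cᵢ] = 0.
Here the determinant is 0.
It vanishes, so the lines are concurrent at (-16, -21).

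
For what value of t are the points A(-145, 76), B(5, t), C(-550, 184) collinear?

36

The three points are collinear iff det[AB; AC] = 0.
This determinant is linear in t: (405)t + (-14580) = 0, so t = 36.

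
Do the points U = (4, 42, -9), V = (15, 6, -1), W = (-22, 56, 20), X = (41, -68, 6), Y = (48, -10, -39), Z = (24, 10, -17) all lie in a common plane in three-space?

The plane through U, V, W has normal n = UV × UW = (-1156, -527, -782) and equation n·P = -19720.
Checking the remaining points: n·X = -16252, n·Y = -19720, n·Z = -19720.
Since n·X = -16252 ≠ -19720, X is off the plane and the points are not all coplanar.

No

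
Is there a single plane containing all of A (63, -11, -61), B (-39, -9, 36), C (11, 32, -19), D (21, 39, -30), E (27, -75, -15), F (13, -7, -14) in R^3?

The plane through A, B, C has normal n = AB × AC = (-4087, -760, -4282) and equation n·P = 12081.
Checking the remaining points: n·D = 12993, n·E = 10881, n·F = 12137.
Since n·D = 12993 ≠ 12081, D is off the plane and the points are not all coplanar.

No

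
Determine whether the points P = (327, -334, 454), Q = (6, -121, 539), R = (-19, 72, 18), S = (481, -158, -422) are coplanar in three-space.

No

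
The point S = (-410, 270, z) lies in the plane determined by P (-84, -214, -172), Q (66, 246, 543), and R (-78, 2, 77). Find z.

-71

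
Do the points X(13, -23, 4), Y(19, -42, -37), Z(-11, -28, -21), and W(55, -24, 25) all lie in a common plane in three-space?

The four points are coplanar iff the 3×3 determinant with rows XY, XZ, XW is zero.
Rows: (6, -19, -41), (-24, -5, -25), (42, -1, 21).
Expanding along the first row: (6)(-130) − (-19)(546) + (-41)(234) = 0.
Zero determinant ⇒ coplanar.

Yes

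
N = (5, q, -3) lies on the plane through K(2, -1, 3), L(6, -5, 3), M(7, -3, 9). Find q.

The plane through K, L, M has equation −24x − 24y + 12z = 12.
Substituting N: (-24)q + (-156) = 12, so q = -7.

-7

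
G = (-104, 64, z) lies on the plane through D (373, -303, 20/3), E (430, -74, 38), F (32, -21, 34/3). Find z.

10

Coplanarity requires DE · (DF × DG) = 0.
DE = (57, 229, 94/3), DF = (-341, 282, 14/3); the triple product is linear in z with coefficient 94163 and constant term -941630.
Setting it to zero: z = 10.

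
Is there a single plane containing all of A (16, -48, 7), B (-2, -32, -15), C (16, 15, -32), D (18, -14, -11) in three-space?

No

A normal to the plane through A, B, C is n = AB × AC = (762, -702, -1134).
The plane has equation n·P = 37950. For D: n·D = 36018.
36018 ≠ 37950, so D is off the plane.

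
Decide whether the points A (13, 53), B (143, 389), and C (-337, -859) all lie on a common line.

AB = (130, 336), AC = (-350, -912).
det[AB; AC] = (130)(-912) − (336)(-350) = -960.
The determinant is nonzero, so they are not collinear.

No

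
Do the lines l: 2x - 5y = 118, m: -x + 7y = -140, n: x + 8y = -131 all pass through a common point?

Intersecting l and m: solving the 2×2 system gives (x, y) = (14, -18).
Substitute into n: (1)(14) + (8)(-18) = -130.
But n requires -131 ≠ -130, so the three lines have no common point.

No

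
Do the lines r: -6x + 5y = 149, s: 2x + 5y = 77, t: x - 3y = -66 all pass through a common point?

The three lines meet at one point iff the augmented coefficient matrix [aᵢ bᵢ cᵢ] has rank < 3, i.e. its determinant vanishes.
Here the determinant is 0.
It vanishes, so the lines are concurrent at (-9, 19).

Yes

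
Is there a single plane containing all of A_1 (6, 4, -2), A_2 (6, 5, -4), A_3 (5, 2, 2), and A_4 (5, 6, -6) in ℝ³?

Yes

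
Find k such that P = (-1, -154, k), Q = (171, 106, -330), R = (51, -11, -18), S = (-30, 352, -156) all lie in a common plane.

190

Coplanarity ⇔ det[PQ; PR; PS] = 0.
Expanding, this is linear in k: (53037)k + (-10077030) = 0.
So k = 190.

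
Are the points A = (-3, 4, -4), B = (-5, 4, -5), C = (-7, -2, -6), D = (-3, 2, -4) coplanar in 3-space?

With A as base: AB = (-2, 0, -1), AC = (-4, -6, -2), AD = (0, -2, 0).
AC × AD = (-4, 0, 8).
AB · (AC × AD) = 0.
The scalar triple product vanishes, so the four points are coplanar.

Yes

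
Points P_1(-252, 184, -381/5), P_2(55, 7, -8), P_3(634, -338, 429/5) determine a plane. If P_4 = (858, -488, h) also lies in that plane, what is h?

353/5

A normal to the plane is n = P_1P_2 × P_1P_3 = (34632/5, 53456/5, -3432).
P_4 lies in the plane iff n · P_1P_4 = 0.
This gives (-3432)h + (1211496/5) = 0, so h = 353/5.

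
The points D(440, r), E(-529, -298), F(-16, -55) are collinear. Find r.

161

The three points are collinear iff det[DE; DF] = 0.
This determinant is linear in r: (513)r + (-82593) = 0, so r = 161.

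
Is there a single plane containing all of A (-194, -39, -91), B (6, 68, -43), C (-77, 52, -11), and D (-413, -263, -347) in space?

No

The four points are coplanar iff the 3×3 determinant with rows AB, AC, AD is zero.
Rows: (200, 107, 48), (117, 91, 80), (-219, -224, -256).
Expanding along the first row: (200)(-5376) − (107)(-12432) + (48)(-6279) = -46368.
Nonzero ⇒ not coplanar.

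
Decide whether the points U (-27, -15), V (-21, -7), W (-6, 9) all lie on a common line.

No

UV = (6, 8), UW = (21, 24).
If collinear, UW would be a scalar multiple of UV. But (6)·(24) ≠ (8)·(21) (difference -24), so they are not parallel; the points are not collinear.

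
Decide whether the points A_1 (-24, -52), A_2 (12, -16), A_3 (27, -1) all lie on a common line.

A_1A_2 = (36, 36), A_1A_3 = (51, 51).
det[A_1A_2; A_1A_3] = (36)(51) − (36)(51) = 0.
The determinant is zero, so the points are collinear.

Yes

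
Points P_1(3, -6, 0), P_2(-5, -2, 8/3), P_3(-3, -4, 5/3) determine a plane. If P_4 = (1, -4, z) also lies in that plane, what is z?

1

Coplanarity requires P_1P_2 · (P_1P_3 × P_1P_4) = 0.
P_1P_2 = (-8, 4, 8/3), P_1P_3 = (-6, 2, 5/3); the triple product is linear in z with coefficient 8 and constant term -8.
Setting it to zero: z = 1.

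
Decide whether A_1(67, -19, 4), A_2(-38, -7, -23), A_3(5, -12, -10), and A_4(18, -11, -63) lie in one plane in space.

With A_1 as base: A_1A_2 = (-105, 12, -27), A_1A_3 = (-62, 7, -14), A_1A_4 = (-49, 8, -67).
A_1A_3 × A_1A_4 = (-357, -3468, -153).
A_1A_2 · (A_1A_3 × A_1A_4) = 0.
The scalar triple product vanishes, so the four points are coplanar.

Yes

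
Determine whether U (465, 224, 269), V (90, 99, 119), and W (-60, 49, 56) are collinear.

UV = (-375, -125, -150), UW = (-525, -175, -213).
Comparing components 2 and 3: (-125)(-213) − (-150)(-175) = 375 ≠ 0, so UV and UW are not parallel and the points are not collinear.

No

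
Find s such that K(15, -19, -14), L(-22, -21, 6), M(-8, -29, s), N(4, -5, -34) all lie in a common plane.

14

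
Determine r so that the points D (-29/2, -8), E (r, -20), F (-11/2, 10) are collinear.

-41/2

The three points are collinear iff det[DE; DF] = 0.
This determinant is linear in r: (18)r + (369) = 0, so r = -41/2.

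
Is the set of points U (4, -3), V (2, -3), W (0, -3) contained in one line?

Yes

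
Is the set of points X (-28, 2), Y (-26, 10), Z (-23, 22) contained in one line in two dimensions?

Yes

XY = (2, 8), XZ = (5, 20).
Checking proportionality: XZ = 5/2·XY, so the vectors are parallel and the points are collinear.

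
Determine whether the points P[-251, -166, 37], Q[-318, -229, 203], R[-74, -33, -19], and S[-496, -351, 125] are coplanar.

The four points are coplanar iff the 3×3 determinant with rows PQ, PR, PS is zero.
Rows: (-67, -63, 166), (177, 133, -56), (-245, -185, 88).
Expanding along the first row: (-67)(1344) − (-63)(1856) + (166)(-160) = 320.
Nonzero ⇒ not coplanar.

No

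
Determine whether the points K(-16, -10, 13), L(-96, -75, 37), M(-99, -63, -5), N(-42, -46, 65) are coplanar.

Yes

The four points are coplanar iff the 3×3 determinant with rows KL, KM, KN is zero.
Rows: (-80, -65, 24), (-83, -53, -18), (-26, -36, 52).
Expanding along the first row: (-80)(-3404) − (-65)(-4784) + (24)(1610) = 0.
Zero determinant ⇒ coplanar.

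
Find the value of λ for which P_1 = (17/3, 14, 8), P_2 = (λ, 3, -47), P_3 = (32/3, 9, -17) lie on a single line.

50/3

Direction P_1P_3 = (5, -5, -25). From the y-coordinate of P_2, the parameter along the line is τ = (3 − 14)/(-5) = 11/5.
Then λ = 17/3 + 11/5·(5) = 50/3.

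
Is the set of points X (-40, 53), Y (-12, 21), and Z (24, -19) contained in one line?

No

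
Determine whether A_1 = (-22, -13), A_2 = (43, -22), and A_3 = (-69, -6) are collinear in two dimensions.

A_1A_2 = (65, -9), A_1A_3 = (-47, 7).
If collinear, A_1A_3 would be a scalar multiple of A_1A_2. But (65)·(7) ≠ (-9)·(-47) (difference 32), so they are not parallel; the points are not collinear.

No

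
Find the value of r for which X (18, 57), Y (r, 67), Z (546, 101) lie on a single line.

138

The three points are collinear iff det[XY; XZ] = 0.
This determinant is linear in r: (44)r + (-6072) = 0, so r = 138.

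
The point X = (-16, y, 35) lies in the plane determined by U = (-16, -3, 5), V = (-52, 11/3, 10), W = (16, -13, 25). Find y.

-8

A normal to the plane is n = UV × UW = (550/3, 880, 440/3).
X lies in the plane iff n · UX = 0.
This gives (880)y + (7040) = 0, so y = -8.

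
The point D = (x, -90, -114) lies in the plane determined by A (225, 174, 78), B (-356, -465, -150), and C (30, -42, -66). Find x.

-13

Coplanarity requires AB · (AC × AD) = 0.
AB = (-581, -639, -228), AC = (-195, -216, -144); the triple product is linear in x with coefficient 42768 and constant term 555984.
Setting it to zero: x = -13.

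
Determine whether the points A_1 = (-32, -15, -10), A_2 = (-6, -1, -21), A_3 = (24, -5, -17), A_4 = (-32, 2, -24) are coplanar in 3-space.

No

With A_1 as base: A_1A_2 = (26, 14, -11), A_1A_3 = (56, 10, -7), A_1A_4 = (0, 17, -14).
A_1A_3 × A_1A_4 = (-21, 784, 952).
A_1A_2 · (A_1A_3 × A_1A_4) = -42.
Since -42 ≠ 0, the four points are not coplanar.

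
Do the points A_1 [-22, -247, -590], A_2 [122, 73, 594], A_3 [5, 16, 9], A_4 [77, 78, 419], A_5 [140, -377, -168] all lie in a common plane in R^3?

Yes

The plane through A_1, A_2, A_3 has normal n = A_1A_2 × A_1A_3 = (-119712, -54288, 29232) and equation n·P = -1204080.
Checking the remaining points: n·A_4 = -1204080, n·A_5 = -1204080.
All equal -1204080, so all 5 points lie in one plane.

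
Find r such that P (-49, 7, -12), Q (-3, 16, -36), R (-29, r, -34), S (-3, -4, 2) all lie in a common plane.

17

The points are coplanar iff PQ · (PR × PS) = 0.
Expanding, this is linear in r: (1748)r + (-29716) = 0.
So r = 17.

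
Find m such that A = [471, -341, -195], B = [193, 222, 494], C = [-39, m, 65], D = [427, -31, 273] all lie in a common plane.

74

The points are coplanar iff AB · (AC × AD) = 0.
Expanding, this is linear in m: (-99788)m + (7384312) = 0.
So m = 74.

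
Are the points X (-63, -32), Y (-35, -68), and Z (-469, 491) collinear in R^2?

No

XY = (28, -36), XZ = (-406, 523).
If collinear, XZ would be a scalar multiple of XY. But (28)·(523) ≠ (-36)·(-406) (difference 28), so they are not parallel; the points are not collinear.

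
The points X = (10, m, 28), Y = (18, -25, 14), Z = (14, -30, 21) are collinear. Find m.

-35

Collinearity requires XY × XZ = 0; each component is linear in m.
The x-component gives (-7)m + (-245) = 0, so m = -35.
The remaining components then also vanish.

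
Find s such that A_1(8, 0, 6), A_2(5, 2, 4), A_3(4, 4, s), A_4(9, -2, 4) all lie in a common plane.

6

Normal to plane A_1A_2A_4: n = (-8, -8, 4); plane equation n·P = -40.
Requiring n·A_3 = -40: (4)s + (-64) = -40.
So s = 6.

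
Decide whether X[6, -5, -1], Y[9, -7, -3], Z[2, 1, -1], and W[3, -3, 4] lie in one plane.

The four points are coplanar iff the 3×3 determinant with rows XY, XZ, XW is zero.
Rows: (3, -2, -2), (-4, 6, 0), (-3, 2, 5).
Expanding along the first row: (3)(30) − (-2)(-20) + (-2)(10) = 30.
Nonzero ⇒ not coplanar.

No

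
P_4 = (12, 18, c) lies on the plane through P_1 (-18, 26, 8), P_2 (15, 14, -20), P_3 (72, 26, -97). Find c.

The plane through P_1, P_2, P_3 has equation 1260x + 945y + 1080z = 10530.
Substituting P_4: (1080)c + (32130) = 10530, so c = -20.

-20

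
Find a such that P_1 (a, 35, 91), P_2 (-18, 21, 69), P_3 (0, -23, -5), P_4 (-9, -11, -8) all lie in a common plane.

Coplanarity ⇔ det[P_1P_2; P_1P_3; P_1P_4] = 0.
Expanding, this is linear in a: (-1020)a + (-24480) = 0.
So a = -24.

-24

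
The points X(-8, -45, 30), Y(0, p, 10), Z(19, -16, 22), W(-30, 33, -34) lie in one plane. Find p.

-11

Normal to plane XZW: n = (-1232, 1904, 2744); plane equation n·P = 6496.
Requiring n·Y = 6496: (1904)p + (27440) = 6496.
So p = -11.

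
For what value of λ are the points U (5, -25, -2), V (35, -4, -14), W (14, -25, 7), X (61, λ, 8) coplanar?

Normal to plane UVW: n = (189, -378, -189); plane equation n·P = 10773.
Requiring n·X = 10773: (-378)λ + (10017) = 10773.
So λ = -2.

-2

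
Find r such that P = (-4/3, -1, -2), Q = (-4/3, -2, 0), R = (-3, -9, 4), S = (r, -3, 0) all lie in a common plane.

-5/3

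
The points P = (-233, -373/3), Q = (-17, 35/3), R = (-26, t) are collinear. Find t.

The three points are collinear iff det[PQ; PR] = 0.
This determinant is linear in t: (216)t + (-1296) = 0, so t = 6.

6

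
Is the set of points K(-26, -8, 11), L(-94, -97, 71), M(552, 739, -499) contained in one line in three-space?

No

KL = (-68, -89, 60), KM = (578, 747, -510).
KL × KM = (570, 0, 646).
The cross product is nonzero, so the points do not lie on one line.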